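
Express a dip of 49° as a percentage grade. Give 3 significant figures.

115%

grade % = 100 × tan 49° = 100 × 1.1504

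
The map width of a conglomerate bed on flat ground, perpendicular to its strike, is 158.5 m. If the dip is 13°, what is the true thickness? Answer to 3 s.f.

35.7 m

True thickness t = w · sin(dip) = 158.5 × sin 13°
t = 158.5 × 0.2250 = 35.655 m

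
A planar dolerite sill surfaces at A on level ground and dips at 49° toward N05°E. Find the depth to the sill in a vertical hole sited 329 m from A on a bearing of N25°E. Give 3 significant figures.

356 m

The hole lies 20° from the dip direction, so the down-dip offset is 329 × cos 20° = 309.16 m.
Depth = down-dip offset × tan(dip) = 309.16 × tan 49° = 309.16 × 1.1504
Depth = 355.65 m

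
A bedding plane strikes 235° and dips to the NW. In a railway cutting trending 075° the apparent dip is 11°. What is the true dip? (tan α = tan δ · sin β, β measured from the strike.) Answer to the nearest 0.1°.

29.6°

The section is 20° from the strike.
tan(true dip) = tan 11° / sin 20° = 0.5683
true dip = arctan 0.5683 = 29.61°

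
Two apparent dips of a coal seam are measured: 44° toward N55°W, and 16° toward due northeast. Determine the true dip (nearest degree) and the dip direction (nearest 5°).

true dip 47°, dip direction 330°

Represent each trace as a vector plunging at its apparent dip toward its trend (east-north-up frame): v₁ = (-0.589, 0.413, -0.695), v₂ = (0.680, 0.680, -0.276).
The plane normal is n = v₁ × v₂ ∝ (-0.358, 0.635, 0.681).
Dip δ = arctan(|n_h|/n_z) = arctan(0.729/0.681) = 46.9°.
The horizontal component of n points toward azimuth atan2(n_x, n_y) = 331°, the dip direction.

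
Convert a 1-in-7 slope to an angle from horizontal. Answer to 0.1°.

8.1°

tan θ = 1/7 = 0.1429
θ = arctan(0.1429) = 8.13°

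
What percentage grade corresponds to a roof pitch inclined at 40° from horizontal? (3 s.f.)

83.9%

grade % = 100 × tan 40° = 100 × 0.8391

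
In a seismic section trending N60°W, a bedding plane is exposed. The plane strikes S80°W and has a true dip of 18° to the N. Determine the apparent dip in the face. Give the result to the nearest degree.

12°

The strike is S80°W and the section trends N60°W; the acute angle between them is β = 40°.
tan(apparent dip) = tan 18° · sin 40° = 0.2089
apparent dip = arctan 0.2089 = 11.80°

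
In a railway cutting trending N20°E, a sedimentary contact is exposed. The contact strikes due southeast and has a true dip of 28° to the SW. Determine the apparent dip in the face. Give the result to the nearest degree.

The section lies 65° from the strike.
tan α = tan 28° × sin 65° = 0.5317 × 0.9063 = 0.4819
apparent dip = arctan 0.4819 = 25.73°

26°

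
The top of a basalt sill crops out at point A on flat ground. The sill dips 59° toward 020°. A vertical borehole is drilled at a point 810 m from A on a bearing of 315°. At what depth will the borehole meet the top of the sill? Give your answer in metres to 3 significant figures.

The hole lies 65° from the dip direction, so the down-dip offset is 810 × cos 65° = 342.32 m.
Depth = down-dip offset × tan(dip) = 342.32 × tan 59° = 342.32 × 1.6643
Depth = 569.72 m

570 m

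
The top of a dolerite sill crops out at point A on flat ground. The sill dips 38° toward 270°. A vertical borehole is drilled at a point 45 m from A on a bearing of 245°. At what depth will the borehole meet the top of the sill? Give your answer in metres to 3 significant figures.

The hole lies 25° from the dip direction, so the down-dip offset is 45 × cos 25° = 40.78 m.
Depth = down-dip offset × tan(dip) = 40.78 × tan 38° = 40.78 × 0.7813
Depth = 31.86 m

31.9 m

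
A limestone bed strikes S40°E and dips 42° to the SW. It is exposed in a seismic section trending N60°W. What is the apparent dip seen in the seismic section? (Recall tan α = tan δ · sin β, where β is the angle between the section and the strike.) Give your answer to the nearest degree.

17°

The strike is S40°E and the section trends N60°W; the acute angle between them is β = 20°.
tan α = tan 42° × sin 20° = 0.9004 × 0.3420 = 0.3080
α = arctan(0.3080) = 17.12°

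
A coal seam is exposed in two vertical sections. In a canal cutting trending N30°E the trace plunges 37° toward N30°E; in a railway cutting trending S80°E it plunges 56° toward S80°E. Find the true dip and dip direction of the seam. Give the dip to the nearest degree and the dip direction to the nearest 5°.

Each apparent-dip line lies in the plane. As unit vectors (x east, y north, z up), v₁ plunges 37°→N30°E and v₂ plunges 56°→S80°E.
n = v₁ × v₂ = (0.632, 0.000, 0.420) (taken with n_z > 0).
Dip δ = arctan(|n_h|/n_z) = arctan(0.632/0.420) = 56.4°.
The horizontal component of n points toward azimuth atan2(n_x, n_y) = 90°, the dip direction.

true dip 56°, dip direction 090°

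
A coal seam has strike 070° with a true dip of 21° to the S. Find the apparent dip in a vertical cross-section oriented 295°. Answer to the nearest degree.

15°

Angle between strike (070°) and section (295°): β = 45°.
tan α = tan 21° × sin 45° = 0.3839 × 0.7071 = 0.2714
apparent dip = arctan 0.2714 = 15.19°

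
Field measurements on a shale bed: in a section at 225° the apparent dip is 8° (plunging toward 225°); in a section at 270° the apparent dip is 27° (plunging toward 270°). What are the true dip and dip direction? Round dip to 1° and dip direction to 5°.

The two traces are lines in the plane: v₁ = (sin 225°·cos 8°, cos 225°·cos 8°, −sin 8°), v₂ = (sin 270°·cos 27°, cos 270°·cos 27°, −sin 27°).
Cross product v₁ × v₂ gives the pole to the plane: n ∝ (-0.318, 0.194, 0.624).
tan δ = √(n_x²+n_y²)/n_z = 0.372/0.624, so δ = 30.8°.
Dip direction = atan2(-0.318, 0.194) = 301° (azimuth of n's horizontal projection).

true dip 31°, dip direction 300°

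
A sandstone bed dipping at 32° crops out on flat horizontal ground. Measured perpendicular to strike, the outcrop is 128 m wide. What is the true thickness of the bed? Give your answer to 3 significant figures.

True thickness t = w · sin(dip) = 128 × sin 32°
t = 128 × 0.5299 = 67.830 m

67.8 m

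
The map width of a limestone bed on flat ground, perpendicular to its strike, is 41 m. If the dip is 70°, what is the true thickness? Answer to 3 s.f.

38.5 m

True thickness t = w · sin(dip) = 41 × sin 70°
t = 41 × 0.9397 = 38.527 m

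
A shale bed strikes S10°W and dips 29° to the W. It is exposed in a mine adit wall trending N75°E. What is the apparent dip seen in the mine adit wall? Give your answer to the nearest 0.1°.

Angle between strike (S10°W) and section (N75°E): β = 65°.
tan(apparent dip) = tan 29° · sin 65° = 0.5024
α = arctan(0.5024) = 26.67°

26.7°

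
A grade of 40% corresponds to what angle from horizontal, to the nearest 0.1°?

21.8°

tan θ = 40/100 = 0.4000
θ = arctan(0.4000) = 21.80°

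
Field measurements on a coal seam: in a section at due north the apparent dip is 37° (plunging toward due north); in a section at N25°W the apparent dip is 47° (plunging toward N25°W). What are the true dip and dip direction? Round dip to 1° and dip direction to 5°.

true dip 50°, dip direction 310°

The two traces are lines in the plane: v₁ = (sin 0°·cos 37°, cos 0°·cos 37°, −sin 37°), v₂ = (sin 335°·cos 47°, cos 335°·cos 47°, −sin 47°).
The plane normal is n = v₁ × v₂ ∝ (-0.212, 0.173, 0.230).
Dip δ = arctan(|n_h|/n_z) = arctan(0.274/0.230) = 50.0°.
The horizontal component of n points toward azimuth atan2(n_x, n_y) = 309°, the dip direction.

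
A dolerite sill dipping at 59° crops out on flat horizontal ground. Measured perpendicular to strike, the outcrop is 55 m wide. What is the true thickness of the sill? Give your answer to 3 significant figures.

True thickness t = w · sin(dip) = 55 × sin 59°
t = 55 × 0.8572 = 47.144 m

47.1 m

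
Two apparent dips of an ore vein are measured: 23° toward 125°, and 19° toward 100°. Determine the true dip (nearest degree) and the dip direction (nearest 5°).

true dip 24°, dip direction 140°

Represent each trace as a vector plunging at its apparent dip toward its trend (east-north-up frame): v₁ = (0.754, -0.528, -0.391), v₂ = (0.931, -0.164, -0.326).
The plane normal is n = v₁ × v₂ ∝ (0.108, -0.118, 0.368).
Dip δ = arctan(|n_h|/n_z) = arctan(0.160/0.368) = 23.5°.
The horizontal component of n points toward azimuth atan2(n_x, n_y) = 138°, the dip direction.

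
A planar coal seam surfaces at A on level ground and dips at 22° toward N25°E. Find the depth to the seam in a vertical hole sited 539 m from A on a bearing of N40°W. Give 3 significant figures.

The hole lies 65° from the dip direction, so the down-dip offset is 539 × cos 65° = 227.79 m.
Depth = down-dip offset × tan(dip) = 227.79 × tan 22° = 227.79 × 0.4040
Depth = 92.03 m

92.0 m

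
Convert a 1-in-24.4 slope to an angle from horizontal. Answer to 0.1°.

tan θ = 1/24.4 = 0.0410
θ = arctan(0.0410) = 2.35°

2.3°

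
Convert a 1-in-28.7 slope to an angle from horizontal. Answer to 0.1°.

2.0°

tan θ = 1/28.7 = 0.0348
θ = arctan(0.0348) = 2.00°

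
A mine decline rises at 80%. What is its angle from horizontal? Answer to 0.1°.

38.7°

tan θ = 80/100 = 0.8000
θ = arctan(0.8000) = 38.66°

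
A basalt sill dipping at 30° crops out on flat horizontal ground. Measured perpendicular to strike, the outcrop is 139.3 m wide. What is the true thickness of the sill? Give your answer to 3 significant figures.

True thickness t = w · sin(dip) = 139.3 × sin 30°
t = 139.3 × 0.5000 = 69.650 m

69.6 m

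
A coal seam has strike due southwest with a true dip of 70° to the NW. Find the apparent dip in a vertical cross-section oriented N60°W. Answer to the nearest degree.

The section lies 75° from the strike.
tan(apparent dip) = tan 70° · sin 75° = 2.6539
α = arctan(2.6539) = 69.35°

69°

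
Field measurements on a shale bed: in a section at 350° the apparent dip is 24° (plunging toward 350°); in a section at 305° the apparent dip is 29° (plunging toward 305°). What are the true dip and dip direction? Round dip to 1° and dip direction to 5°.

Each apparent-dip line lies in the plane. As unit vectors (x east, y north, z up), v₁ plunges 24°→350° and v₂ plunges 29°→305°.
n = v₁ × v₂ = (-0.232, 0.214, 0.565) (taken with n_z > 0).
True dip = arccos(n_z / |n|) = arccos(0.8727) = 29.2°.
Dip direction = azimuth of (n_x, n_y) = atan2(-0.232, 0.214) = 313°.

true dip 29°, dip direction 315°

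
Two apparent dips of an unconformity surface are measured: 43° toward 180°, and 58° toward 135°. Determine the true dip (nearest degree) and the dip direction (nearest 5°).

true dip 58°, dip direction 125°

Represent each trace as a vector plunging at its apparent dip toward its trend (east-north-up frame): v₁ = (0.000, -0.731, -0.682), v₂ = (0.375, -0.375, -0.848).
The plane normal is n = v₁ × v₂ ∝ (0.365, -0.256, 0.274).
tan δ = √(n_x²+n_y²)/n_z = 0.445/0.274, so δ = 58.4°.
The horizontal component of n points toward azimuth atan2(n_x, n_y) = 125°, the dip direction.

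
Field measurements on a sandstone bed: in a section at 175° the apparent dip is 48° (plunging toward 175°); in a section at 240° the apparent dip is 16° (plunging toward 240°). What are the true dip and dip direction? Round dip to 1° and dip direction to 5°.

Each apparent-dip line lies in the plane. As unit vectors (x east, y north, z up), v₁ plunges 48°→175° and v₂ plunges 16°→240°.
Cross product v₁ × v₂ gives the pole to the plane: n ∝ (0.173, -0.635, 0.583).
tan δ = √(n_x²+n_y²)/n_z = 0.658/0.583, so δ = 48.5°.
Dip direction = atan2(0.173, -0.635) = 165° (azimuth of n's horizontal projection).

true dip 48°, dip direction 165°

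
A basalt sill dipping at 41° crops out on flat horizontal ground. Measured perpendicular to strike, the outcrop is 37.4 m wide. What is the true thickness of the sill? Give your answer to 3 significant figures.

True thickness t = w · sin(dip) = 37.4 × sin 41°
t = 37.4 × 0.6561 = 24.537 m

24.5 m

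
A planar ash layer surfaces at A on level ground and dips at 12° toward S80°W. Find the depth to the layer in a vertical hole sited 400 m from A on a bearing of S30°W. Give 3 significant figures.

54.7 m

The hole lies 50° from the dip direction, so the down-dip offset is 400 × cos 50° = 257.12 m.
Depth = down-dip offset × tan(dip) = 257.12 × tan 12° = 257.12 × 0.2126
Depth = 54.65 m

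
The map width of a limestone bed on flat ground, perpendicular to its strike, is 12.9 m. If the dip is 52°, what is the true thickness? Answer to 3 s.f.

10.2 m

True thickness t = w · sin(dip) = 12.9 × sin 52°
t = 12.9 × 0.7880 = 10.165 m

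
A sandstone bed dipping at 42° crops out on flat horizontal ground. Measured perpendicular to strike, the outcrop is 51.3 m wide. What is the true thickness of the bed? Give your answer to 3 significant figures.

True thickness t = w · sin(dip) = 51.3 × sin 42°
t = 51.3 × 0.6691 = 34.326 m

34.3 m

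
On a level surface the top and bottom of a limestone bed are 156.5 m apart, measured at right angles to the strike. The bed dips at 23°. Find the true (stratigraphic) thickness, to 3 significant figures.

61.1 m

True thickness t = w · sin(dip) = 156.5 × sin 23°
t = 156.5 × 0.3907 = 61.149 m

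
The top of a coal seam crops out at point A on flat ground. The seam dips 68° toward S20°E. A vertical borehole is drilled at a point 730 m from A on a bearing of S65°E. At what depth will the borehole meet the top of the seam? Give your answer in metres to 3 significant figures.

The hole lies 45° from the dip direction, so the down-dip offset is 730 × cos 45° = 516.19 m.
Depth = down-dip offset × tan(dip) = 516.19 × tan 68° = 516.19 × 2.4751
Depth = 1277.61 m

1280 m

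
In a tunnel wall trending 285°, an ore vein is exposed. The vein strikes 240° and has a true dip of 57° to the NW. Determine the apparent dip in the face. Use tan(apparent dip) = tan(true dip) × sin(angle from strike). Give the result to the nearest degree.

Angle between strike (240°) and section (285°): β = 45°.
tan(apparent dip) = tan 57° · sin 45° = 1.0888
apparent dip = arctan 1.0888 = 47.44°

47°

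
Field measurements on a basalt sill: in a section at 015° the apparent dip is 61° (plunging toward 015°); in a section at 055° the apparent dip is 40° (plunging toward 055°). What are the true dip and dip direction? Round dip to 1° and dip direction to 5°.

Each apparent-dip line lies in the plane. As unit vectors (x east, y north, z up), v₁ plunges 61°→015° and v₂ plunges 40°→055°.
Cross product v₁ × v₂ gives the pole to the plane: n ∝ (-0.083, 0.468, 0.239).
Dip δ = arctan(|n_h|/n_z) = arctan(0.476/0.239) = 63.3°.
The horizontal component of n points toward azimuth atan2(n_x, n_y) = 350°, the dip direction.

true dip 63°, dip direction 350°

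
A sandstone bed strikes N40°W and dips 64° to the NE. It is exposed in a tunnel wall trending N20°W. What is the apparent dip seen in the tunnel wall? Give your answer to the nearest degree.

35°

Angle between strike (N40°W) and section (N20°W): β = 20°.
tan α = tan 64° × sin 20° = 2.0503 × 0.3420 = 0.7012
apparent dip = arctan 0.7012 = 35.04°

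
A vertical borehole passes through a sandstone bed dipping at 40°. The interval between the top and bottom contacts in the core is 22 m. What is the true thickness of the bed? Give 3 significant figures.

True thickness t = h · cos(dip) = 22 × cos 40°
t = 22 × 0.7660 = 16.853 m

16.9 m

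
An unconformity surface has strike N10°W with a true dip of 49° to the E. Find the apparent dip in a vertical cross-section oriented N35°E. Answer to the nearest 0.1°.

39.1°

Angle between strike (N10°W) and section (N35°E): β = 45°.
tan(apparent dip) = tan 49° · sin 45° = 0.8134
apparent dip = arctan 0.8134 = 39.13°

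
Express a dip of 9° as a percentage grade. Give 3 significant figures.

15.8%

grade % = 100 × tan 9° = 100 × 0.1584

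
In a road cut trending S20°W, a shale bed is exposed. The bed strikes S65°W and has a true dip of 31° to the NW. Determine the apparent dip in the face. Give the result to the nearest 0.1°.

23.0°

The strike is S65°W and the section trends S20°W; the acute angle between them is β = 45°.
tan(apparent dip) = tan 31° · sin 45° = 0.4249
apparent dip = arctan 0.4249 = 23.02°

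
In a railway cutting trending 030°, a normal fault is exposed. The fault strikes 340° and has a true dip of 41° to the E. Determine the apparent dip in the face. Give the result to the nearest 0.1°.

33.7°

The section lies 50° from the strike.
tan α = tan 41° × sin 50° = 0.8693 × 0.7660 = 0.6659
α = arctan(0.6659) = 33.66°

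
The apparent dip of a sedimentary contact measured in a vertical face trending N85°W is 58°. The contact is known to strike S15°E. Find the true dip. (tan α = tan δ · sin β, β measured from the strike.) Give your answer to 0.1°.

β = acute angle between strike S15°E and section N85°W = 70°.
tan(true dip) = tan 58° / sin 70° = 1.7030
true dip = arctan 1.7030 = 59.58°

59.6°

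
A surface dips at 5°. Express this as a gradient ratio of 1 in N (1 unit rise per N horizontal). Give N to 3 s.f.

1 : N means tan θ = 1/N, so N = 1/tan 5° = 1/0.0875

1 in 11.4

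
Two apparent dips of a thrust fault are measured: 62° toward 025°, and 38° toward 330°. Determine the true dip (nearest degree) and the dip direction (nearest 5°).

Represent each trace as a vector plunging at its apparent dip toward its trend (east-north-up frame): v₁ = (0.198, 0.425, -0.883), v₂ = (-0.394, 0.682, -0.616).
Cross product v₁ × v₂ gives the pole to the plane: n ∝ (0.341, 0.470, 0.303).
Dip δ = arctan(|n_h|/n_z) = arctan(0.580/0.303) = 62.4°.
The horizontal component of n points toward azimuth atan2(n_x, n_y) = 36°, the dip direction.

true dip 62°, dip direction 035°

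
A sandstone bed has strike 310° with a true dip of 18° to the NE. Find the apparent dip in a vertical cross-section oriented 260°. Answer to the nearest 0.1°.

The strike is 310° and the section trends 260°; the acute angle between them is β = 50°.
tan(apparent dip) = tan 18° · sin 50° = 0.2489
apparent dip = arctan 0.2489 = 13.98°

14.0°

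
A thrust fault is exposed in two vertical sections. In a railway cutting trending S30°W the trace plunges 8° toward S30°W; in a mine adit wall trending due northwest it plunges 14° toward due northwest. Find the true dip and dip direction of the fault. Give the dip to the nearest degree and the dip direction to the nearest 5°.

Each apparent-dip line lies in the plane. As unit vectors (x east, y north, z up), v₁ plunges 8°→S30°W and v₂ plunges 14°→due northwest.
The plane normal is n = v₁ × v₂ ∝ (-0.303, 0.024, 0.928).
Dip δ = arctan(|n_h|/n_z) = arctan(0.304/0.928) = 18.1°.
The horizontal component of n points toward azimuth atan2(n_x, n_y) = 275°, the dip direction.

true dip 18°, dip direction 275°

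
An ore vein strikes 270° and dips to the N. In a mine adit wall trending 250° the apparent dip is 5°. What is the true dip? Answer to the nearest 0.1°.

14.3°

The section is 20° from the strike.
tan(true dip) = tan 5° / sin 20° = 0.2558
δ = arctan(0.2558) = 14.35°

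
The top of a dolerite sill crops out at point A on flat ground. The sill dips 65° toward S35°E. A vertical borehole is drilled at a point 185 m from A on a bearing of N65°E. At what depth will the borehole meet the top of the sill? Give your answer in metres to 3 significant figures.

The hole lies 80° from the dip direction, so the down-dip offset is 185 × cos 80° = 32.12 m.
Depth = down-dip offset × tan(dip) = 32.12 × tan 65° = 32.12 × 2.1445
Depth = 68.89 m

68.9 m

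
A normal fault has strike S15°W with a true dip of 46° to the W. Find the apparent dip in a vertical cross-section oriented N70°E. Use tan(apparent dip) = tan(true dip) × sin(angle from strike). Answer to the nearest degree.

Angle between strike (S15°W) and section (N70°E): β = 55°.
tan α = tan 46° × sin 55° = 1.0355 × 0.8192 = 0.8483
α = arctan(0.8483) = 40.31°

40°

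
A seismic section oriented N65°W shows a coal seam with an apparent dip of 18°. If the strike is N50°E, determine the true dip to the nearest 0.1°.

19.7°

The section is 65° from the strike.
tan(true dip) = tan 18° / sin 65° = 0.3585
δ = arctan(0.3585) = 19.72°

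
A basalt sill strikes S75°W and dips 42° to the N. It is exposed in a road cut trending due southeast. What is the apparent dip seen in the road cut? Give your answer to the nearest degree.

38°

The section lies 60° from the strike.
tan α = tan 42° × sin 60° = 0.9004 × 0.8660 = 0.7798
apparent dip = arctan 0.7798 = 37.95°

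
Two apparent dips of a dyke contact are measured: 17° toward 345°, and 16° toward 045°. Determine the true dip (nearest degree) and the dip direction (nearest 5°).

true dip 19°, dip direction 010°

Represent each trace as a vector plunging at its apparent dip toward its trend (east-north-up frame): v₁ = (-0.248, 0.924, -0.292), v₂ = (0.680, 0.680, -0.276).
n = v₁ × v₂ = (0.056, 0.267, 0.796) (taken with n_z > 0).
True dip = arccos(n_z / |n|) = arccos(0.9460) = 18.9°.
The horizontal component of n points toward azimuth atan2(n_x, n_y) = 12°, the dip direction.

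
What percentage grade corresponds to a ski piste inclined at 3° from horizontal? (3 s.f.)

grade % = 100 × tan 3° = 100 × 0.0524

5.24%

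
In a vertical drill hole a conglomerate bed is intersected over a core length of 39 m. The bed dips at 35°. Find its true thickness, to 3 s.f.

True thickness t = h · cos(dip) = 39 × cos 35°
t = 39 × 0.8192 = 31.947 m

31.9 m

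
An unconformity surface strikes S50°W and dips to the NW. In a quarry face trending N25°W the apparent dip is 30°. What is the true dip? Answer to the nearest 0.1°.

β = acute angle between strike S50°W and section N25°W = 75°.
tan δ = tan α / sin β = tan 30° / sin 75° = 0.5774 / 0.9659 = 0.5977
δ = arctan(0.5977) = 30.87°

30.9°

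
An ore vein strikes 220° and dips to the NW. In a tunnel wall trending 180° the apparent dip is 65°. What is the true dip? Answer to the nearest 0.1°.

73.3°

β = acute angle between strike 220° and section 180° = 40°.
tan(true dip) = tan 65° / sin 40° = 3.3363
δ = arctan(3.3363) = 73.31°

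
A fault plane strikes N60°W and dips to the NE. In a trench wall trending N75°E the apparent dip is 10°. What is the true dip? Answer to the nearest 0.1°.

14.0°

The section is 45° from the strike.
tan(true dip) = tan 10° / sin 45° = 0.2494
true dip = arctan 0.2494 = 14.00°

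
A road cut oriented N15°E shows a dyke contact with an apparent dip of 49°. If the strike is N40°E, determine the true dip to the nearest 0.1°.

69.8°

β = acute angle between strike N40°E and section N15°E = 25°.
tan(true dip) = tan 49° / sin 25° = 2.7220
true dip = arctan 2.7220 = 69.83°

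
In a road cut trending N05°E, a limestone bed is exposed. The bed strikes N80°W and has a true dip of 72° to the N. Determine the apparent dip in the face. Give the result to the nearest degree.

The section lies 85° from the strike.
tan α = tan 72° × sin 85° = 3.0777 × 0.9962 = 3.0660
apparent dip = arctan 3.0660 = 71.94°

72°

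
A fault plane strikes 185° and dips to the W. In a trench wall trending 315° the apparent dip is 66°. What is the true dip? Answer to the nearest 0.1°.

The section is 50° from the strike.
tan(true dip) = tan 66° / sin 50° = 2.9320
true dip = arctan 2.9320 = 71.17°

71.2°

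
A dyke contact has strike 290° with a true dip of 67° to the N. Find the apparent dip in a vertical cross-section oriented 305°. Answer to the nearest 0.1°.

31.4°

Angle between strike (290°) and section (305°): β = 15°.
tan α = tan 67° × sin 15° = 2.3559 × 0.2588 = 0.6097
apparent dip = arctan 0.6097 = 31.37°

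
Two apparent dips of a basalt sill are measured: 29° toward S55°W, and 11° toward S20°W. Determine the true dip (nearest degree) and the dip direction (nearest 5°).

true dip 36°, dip direction 275°

Each apparent-dip line lies in the plane. As unit vectors (x east, y north, z up), v₁ plunges 29°→S55°W and v₂ plunges 11°→S20°W.
The plane normal is n = v₁ × v₂ ∝ (-0.351, 0.026, 0.492).
Dip δ = arctan(|n_h|/n_z) = arctan(0.352/0.492) = 35.6°.
The horizontal component of n points toward azimuth atan2(n_x, n_y) = 274°, the dip direction.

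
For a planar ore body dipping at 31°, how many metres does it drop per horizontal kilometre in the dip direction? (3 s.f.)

601 m

drop per km = 1000 × tan 31° = 1000 × 0.6009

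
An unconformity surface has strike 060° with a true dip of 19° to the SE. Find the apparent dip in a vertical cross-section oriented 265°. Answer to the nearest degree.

8°

The section lies 25° from the strike.
tan(apparent dip) = tan 19° · sin 25° = 0.1455
α = arctan(0.1455) = 8.28°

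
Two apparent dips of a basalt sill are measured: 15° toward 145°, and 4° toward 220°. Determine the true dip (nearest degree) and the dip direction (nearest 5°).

true dip 15°, dip direction 145°

The two traces are lines in the plane: v₁ = (sin 145°·cos 15°, cos 145°·cos 15°, −sin 15°), v₂ = (sin 220°·cos 4°, cos 220°·cos 4°, −sin 4°).
n = v₁ × v₂ = (0.143, -0.205, 0.931) (taken with n_z > 0).
Dip δ = arctan(|n_h|/n_z) = arctan(0.249/0.931) = 15.0°.
The horizontal component of n points toward azimuth atan2(n_x, n_y) = 145°, the dip direction.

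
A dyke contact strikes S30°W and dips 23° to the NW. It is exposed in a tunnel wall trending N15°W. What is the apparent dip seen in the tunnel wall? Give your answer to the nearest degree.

The section lies 45° from the strike.
tan(apparent dip) = tan 23° · sin 45° = 0.3001
apparent dip = arctan 0.3001 = 16.71°

17°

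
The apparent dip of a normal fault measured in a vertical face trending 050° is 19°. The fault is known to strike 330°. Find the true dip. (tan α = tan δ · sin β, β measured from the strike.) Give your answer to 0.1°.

19.3°

The section is 80° from the strike.
tan δ = tan α / sin β = tan 19° / sin 80° = 0.3443 / 0.9848 = 0.3496
δ = arctan(0.3496) = 19.27°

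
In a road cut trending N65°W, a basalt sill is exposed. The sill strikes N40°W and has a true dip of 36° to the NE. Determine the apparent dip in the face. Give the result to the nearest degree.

The strike is N40°W and the section trends N65°W; the acute angle between them is β = 25°.
tan α = tan 36° × sin 25° = 0.7265 × 0.4226 = 0.3071
apparent dip = arctan 0.3071 = 17.07°

17°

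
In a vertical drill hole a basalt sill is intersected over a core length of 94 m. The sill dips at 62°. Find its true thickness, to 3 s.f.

True thickness t = h · cos(dip) = 94 × cos 62°
t = 94 × 0.4695 = 44.130 m

44.1 m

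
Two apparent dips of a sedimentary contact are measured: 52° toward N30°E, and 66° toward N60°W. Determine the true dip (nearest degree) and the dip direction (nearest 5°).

true dip 69°, dip direction 330°

Represent each trace as a vector plunging at its apparent dip toward its trend (east-north-up frame): v₁ = (0.308, 0.533, -0.788), v₂ = (-0.352, 0.203, -0.914).
n = v₁ × v₂ = (-0.327, 0.559, 0.250) (taken with n_z > 0).
Dip δ = arctan(|n_h|/n_z) = arctan(0.647/0.250) = 68.9°.
Dip direction = atan2(-0.327, 0.559) = 330° (azimuth of n's horizontal projection).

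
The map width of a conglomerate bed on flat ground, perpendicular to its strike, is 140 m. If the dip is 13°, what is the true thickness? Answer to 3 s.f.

True thickness t = w · sin(dip) = 140 × sin 13°
t = 140 × 0.2250 = 31.493 m

31.5 m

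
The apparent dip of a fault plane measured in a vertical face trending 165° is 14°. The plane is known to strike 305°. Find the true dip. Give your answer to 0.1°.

21.2°

The section is 40° from the strike.
tan δ = tan α / sin β = tan 14° / sin 40° = 0.2493 / 0.6428 = 0.3879
true dip = arctan 0.3879 = 21.20°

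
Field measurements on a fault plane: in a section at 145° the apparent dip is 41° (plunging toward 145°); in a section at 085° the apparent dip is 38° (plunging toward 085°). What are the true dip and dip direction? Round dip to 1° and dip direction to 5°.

The two traces are lines in the plane: v₁ = (sin 145°·cos 41°, cos 145°·cos 41°, −sin 41°), v₂ = (sin 85°·cos 38°, cos 85°·cos 38°, −sin 38°).
The plane normal is n = v₁ × v₂ ∝ (0.426, -0.249, 0.515).
Dip δ = arctan(|n_h|/n_z) = arctan(0.493/0.515) = 43.7°.
The horizontal component of n points toward azimuth atan2(n_x, n_y) = 120°, the dip direction.

true dip 44°, dip direction 120°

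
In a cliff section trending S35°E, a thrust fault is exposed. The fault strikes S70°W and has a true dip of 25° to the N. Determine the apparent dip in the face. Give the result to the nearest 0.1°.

The section lies 75° from the strike.
tan α = tan 25° × sin 75° = 0.4663 × 0.9659 = 0.4504
apparent dip = arctan 0.4504 = 24.25°

24.2°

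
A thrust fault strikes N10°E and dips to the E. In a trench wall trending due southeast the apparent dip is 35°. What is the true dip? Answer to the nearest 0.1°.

40.5°

β = acute angle between strike N10°E and section due southeast = 55°.
tan δ = tan α / sin β = tan 35° / sin 55° = 0.7002 / 0.8192 = 0.8548
δ = arctan(0.8548) = 40.52°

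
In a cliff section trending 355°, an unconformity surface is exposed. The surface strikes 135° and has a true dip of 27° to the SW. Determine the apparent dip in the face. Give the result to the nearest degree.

Angle between strike (135°) and section (355°): β = 40°.
tan α = tan 27° × sin 40° = 0.5095 × 0.6428 = 0.3275
apparent dip = arctan 0.3275 = 18.13°

18°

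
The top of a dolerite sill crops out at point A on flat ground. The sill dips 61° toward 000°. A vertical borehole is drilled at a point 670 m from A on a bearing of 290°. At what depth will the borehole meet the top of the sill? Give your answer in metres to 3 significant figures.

413 m

The hole lies 70° from the dip direction, so the down-dip offset is 670 × cos 70° = 229.15 m.
Depth = down-dip offset × tan(dip) = 229.15 × tan 61° = 229.15 × 1.8040
Depth = 413.40 m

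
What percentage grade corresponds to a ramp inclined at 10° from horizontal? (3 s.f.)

grade % = 100 × tan 10° = 100 × 0.1763

17.6%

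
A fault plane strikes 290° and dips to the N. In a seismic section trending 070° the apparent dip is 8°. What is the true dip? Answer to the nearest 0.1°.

12.3°

The section is 40° from the strike.
tan δ = tan α / sin β = tan 8° / sin 40° = 0.1405 / 0.6428 = 0.2186
δ = arctan(0.2186) = 12.33°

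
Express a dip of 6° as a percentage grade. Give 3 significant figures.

10.5%

grade % = 100 × tan 6° = 100 × 0.1051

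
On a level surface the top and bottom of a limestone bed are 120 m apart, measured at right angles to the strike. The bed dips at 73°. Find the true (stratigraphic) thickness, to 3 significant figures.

True thickness t = w · sin(dip) = 120 × sin 73°
t = 120 × 0.9563 = 114.757 m

115 m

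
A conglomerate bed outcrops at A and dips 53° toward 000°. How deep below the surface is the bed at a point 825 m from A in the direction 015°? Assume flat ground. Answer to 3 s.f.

The hole lies 15° from the dip direction, so the down-dip offset is 825 × cos 15° = 796.89 m.
Depth = down-dip offset × tan(dip) = 796.89 × tan 53° = 796.89 × 1.3270
Depth = 1057.51 m

1060 m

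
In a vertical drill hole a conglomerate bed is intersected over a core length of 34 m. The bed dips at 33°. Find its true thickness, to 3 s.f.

28.5 m

True thickness t = h · cos(dip) = 34 × cos 33°
t = 34 × 0.8387 = 28.515 m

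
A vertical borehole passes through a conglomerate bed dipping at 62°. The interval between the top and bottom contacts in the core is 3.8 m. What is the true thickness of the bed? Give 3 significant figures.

True thickness t = h · cos(dip) = 3.8 × cos 62°
t = 3.8 × 0.4695 = 1.784 m

1.78 m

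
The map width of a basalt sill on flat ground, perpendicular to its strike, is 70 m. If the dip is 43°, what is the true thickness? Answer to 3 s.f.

True thickness t = w · sin(dip) = 70 × sin 43°
t = 70 × 0.6820 = 47.740 m

47.7 m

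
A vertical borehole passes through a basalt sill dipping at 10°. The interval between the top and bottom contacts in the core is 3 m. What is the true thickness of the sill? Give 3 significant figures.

2.95 m

True thickness t = h · cos(dip) = 3 × cos 10°
t = 3 × 0.9848 = 2.954 m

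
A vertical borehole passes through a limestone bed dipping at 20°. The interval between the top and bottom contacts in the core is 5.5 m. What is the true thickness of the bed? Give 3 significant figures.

5.17 m

True thickness t = h · cos(dip) = 5.5 × cos 20°
t = 5.5 × 0.9397 = 5.168 m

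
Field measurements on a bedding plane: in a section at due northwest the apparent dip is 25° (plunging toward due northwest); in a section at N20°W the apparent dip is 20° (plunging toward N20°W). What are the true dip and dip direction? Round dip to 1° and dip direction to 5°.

true dip 26°, dip direction 300°

Represent each trace as a vector plunging at its apparent dip toward its trend (east-north-up frame): v₁ = (-0.641, 0.641, -0.423), v₂ = (-0.321, 0.883, -0.342).
n = v₁ × v₂ = (-0.154, 0.083, 0.360) (taken with n_z > 0).
Dip δ = arctan(|n_h|/n_z) = arctan(0.175/0.360) = 25.9°.
Dip direction = atan2(-0.154, 0.083) = 298° (azimuth of n's horizontal projection).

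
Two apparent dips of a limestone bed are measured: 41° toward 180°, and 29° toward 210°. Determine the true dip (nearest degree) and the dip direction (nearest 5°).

The two traces are lines in the plane: v₁ = (sin 180°·cos 41°, cos 180°·cos 41°, −sin 41°), v₂ = (sin 210°·cos 29°, cos 210°·cos 29°, −sin 29°).
The plane normal is n = v₁ × v₂ ∝ (0.131, -0.287, 0.330).
True dip = arccos(n_z / |n|) = arccos(0.7230) = 43.7°.
Dip direction = azimuth of (n_x, n_y) = atan2(0.131, -0.287) = 155°.

true dip 44°, dip direction 155°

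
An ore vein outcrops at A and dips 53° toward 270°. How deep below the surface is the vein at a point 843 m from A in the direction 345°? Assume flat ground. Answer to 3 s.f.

The hole lies 75° from the dip direction, so the down-dip offset is 843 × cos 75° = 218.18 m.
Depth = down-dip offset × tan(dip) = 218.18 × tan 53° = 218.18 × 1.3270
Depth = 289.54 m

290 m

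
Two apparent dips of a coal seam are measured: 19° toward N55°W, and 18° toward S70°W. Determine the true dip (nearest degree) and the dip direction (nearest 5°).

The two traces are lines in the plane: v₁ = (sin 305°·cos 19°, cos 305°·cos 19°, −sin 19°), v₂ = (sin 250°·cos 18°, cos 250°·cos 18°, −sin 18°).
n = v₁ × v₂ = (-0.273, 0.052, 0.737) (taken with n_z > 0).
Dip δ = arctan(|n_h|/n_z) = arctan(0.278/0.737) = 20.7°.
The horizontal component of n points toward azimuth atan2(n_x, n_y) = 281°, the dip direction.

true dip 21°, dip direction 280°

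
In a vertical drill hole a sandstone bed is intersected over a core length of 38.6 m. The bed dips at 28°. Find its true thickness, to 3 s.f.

34.1 m

True thickness t = h · cos(dip) = 38.6 × cos 28°
t = 38.6 × 0.8829 = 34.082 m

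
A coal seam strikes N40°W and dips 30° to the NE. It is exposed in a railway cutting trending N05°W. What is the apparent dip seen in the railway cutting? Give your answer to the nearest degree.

The section lies 35° from the strike.
tan(apparent dip) = tan 30° · sin 35° = 0.3312
α = arctan(0.3312) = 18.32°

18°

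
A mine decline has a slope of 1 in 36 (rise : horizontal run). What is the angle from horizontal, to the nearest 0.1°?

tan θ = 1/36 = 0.0278
θ = arctan(0.0278) = 1.59°

1.6°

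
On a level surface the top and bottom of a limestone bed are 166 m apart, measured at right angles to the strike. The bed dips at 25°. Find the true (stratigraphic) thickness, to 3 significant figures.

70.2 m

True thickness t = w · sin(dip) = 166 × sin 25°
t = 166 × 0.4226 = 70.155 m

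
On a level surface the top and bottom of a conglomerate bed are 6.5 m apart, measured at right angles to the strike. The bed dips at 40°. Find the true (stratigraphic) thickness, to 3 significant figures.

True thickness t = w · sin(dip) = 6.5 × sin 40°
t = 6.5 × 0.6428 = 4.178 m

4.18 m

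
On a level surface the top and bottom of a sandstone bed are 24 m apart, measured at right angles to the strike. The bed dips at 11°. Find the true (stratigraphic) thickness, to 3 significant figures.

4.58 m

True thickness t = w · sin(dip) = 24 × sin 11°
t = 24 × 0.1908 = 4.579 m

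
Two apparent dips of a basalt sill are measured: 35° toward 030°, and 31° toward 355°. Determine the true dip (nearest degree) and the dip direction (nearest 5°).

Each apparent-dip line lies in the plane. As unit vectors (x east, y north, z up), v₁ plunges 35°→030° and v₂ plunges 31°→355°.
n = v₁ × v₂ = (0.124, 0.254, 0.403) (taken with n_z > 0).
Dip δ = arctan(|n_h|/n_z) = arctan(0.283/0.403) = 35.1°.
Dip direction = azimuth of (n_x, n_y) = atan2(0.124, 0.254) = 26°.

true dip 35°, dip direction 025°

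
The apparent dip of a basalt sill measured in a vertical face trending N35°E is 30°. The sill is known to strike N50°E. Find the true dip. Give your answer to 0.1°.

65.9°

β = acute angle between strike N50°E and section N35°E = 15°.
tan δ = tan α / sin β = tan 30° / sin 15° = 0.5774 / 0.2588 = 2.2307
δ = arctan(2.2307) = 65.85°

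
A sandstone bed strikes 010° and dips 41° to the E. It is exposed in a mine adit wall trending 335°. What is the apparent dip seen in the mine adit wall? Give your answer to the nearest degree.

The strike is 010° and the section trends 335°; the acute angle between them is β = 35°.
tan α = tan 41° × sin 35° = 0.8693 × 0.5736 = 0.4986
α = arctan(0.4986) = 26.50°

27°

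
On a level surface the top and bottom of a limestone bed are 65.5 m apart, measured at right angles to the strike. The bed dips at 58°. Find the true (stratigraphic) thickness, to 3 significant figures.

True thickness t = w · sin(dip) = 65.5 × sin 58°
t = 65.5 × 0.8480 = 55.547 m

55.5 m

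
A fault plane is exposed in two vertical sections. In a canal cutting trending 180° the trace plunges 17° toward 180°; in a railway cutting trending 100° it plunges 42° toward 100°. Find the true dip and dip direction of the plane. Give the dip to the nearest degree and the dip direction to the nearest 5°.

Each apparent-dip line lies in the plane. As unit vectors (x east, y north, z up), v₁ plunges 17°→180° and v₂ plunges 42°→100°.
n = v₁ × v₂ = (0.602, -0.214, 0.700) (taken with n_z > 0).
Dip δ = arctan(|n_h|/n_z) = arctan(0.639/0.700) = 42.4°.
The horizontal component of n points toward azimuth atan2(n_x, n_y) = 110°, the dip direction.

true dip 42°, dip direction 110°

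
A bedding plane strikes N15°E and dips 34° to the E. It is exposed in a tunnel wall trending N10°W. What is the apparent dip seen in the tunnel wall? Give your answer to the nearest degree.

The section lies 25° from the strike.
tan(apparent dip) = tan 34° · sin 25° = 0.2851
α = arctan(0.2851) = 15.91°

16°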